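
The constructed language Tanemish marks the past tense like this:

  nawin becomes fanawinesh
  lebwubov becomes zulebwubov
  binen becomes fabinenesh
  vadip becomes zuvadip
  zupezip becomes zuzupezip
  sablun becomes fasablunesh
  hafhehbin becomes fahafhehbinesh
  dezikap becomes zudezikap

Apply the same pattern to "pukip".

"pukip" ends in -p. The stems ending in -p (dezikap → zudezikap, vadip → zuvadip, zupezip → zuzupezip) add the prefix zu-.
So pukip → zupukip.

zupukip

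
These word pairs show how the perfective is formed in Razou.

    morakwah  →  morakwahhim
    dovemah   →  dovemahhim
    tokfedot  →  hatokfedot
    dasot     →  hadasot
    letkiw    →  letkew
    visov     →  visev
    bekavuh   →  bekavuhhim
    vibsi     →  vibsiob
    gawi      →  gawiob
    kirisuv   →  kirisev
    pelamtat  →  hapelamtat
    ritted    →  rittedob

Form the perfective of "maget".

dasot and visov both have last vowel 'o' yet inflect differently (hadasot, visev), so the last vowel is not what conditions the rule; the final letter is.
"maget" ends in -t. The stems ending in -t (dasot → hadasot, tokfedot → hatokfedot, pelamtat → hapelamtat) add the prefix ha-.
So maget → hamaget.

hamaget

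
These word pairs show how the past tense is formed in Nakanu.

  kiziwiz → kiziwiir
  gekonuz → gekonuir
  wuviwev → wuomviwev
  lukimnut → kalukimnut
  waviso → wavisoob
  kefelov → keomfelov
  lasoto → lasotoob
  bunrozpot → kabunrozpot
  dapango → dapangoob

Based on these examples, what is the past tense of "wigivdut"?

kawigivdut

gekonuz and lukimnut both have last vowel 'u' yet inflect differently (gekonuir, kalukimnut), so the last vowel is not what conditions the rule; the final letter is.
"wigivdut" ends in -t. The stems ending in -t (lukimnut → kalukimnut, bunrozpot → kabunrozpot) add the prefix ka-.
So wigivdut → kawigivdut.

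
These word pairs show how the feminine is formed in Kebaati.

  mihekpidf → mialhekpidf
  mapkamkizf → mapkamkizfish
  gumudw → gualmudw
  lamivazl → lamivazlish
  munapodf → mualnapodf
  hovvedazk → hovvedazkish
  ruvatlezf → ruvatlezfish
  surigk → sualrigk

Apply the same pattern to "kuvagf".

kualvagf

ruvatlezf and munapodf both end in -f yet inflect differently (ruvatlezfish, mualnapodf), so the final letter is not what conditions the rule; the second-to-last letter is.
"kuvagf" has second-to-last letter 'g'. The one such stem in the data (surigk → sualrigk) inserts -al- after the first vowel (as do munapodf, gumudw), so the same rule applies.
So kuvagf → kualvagf.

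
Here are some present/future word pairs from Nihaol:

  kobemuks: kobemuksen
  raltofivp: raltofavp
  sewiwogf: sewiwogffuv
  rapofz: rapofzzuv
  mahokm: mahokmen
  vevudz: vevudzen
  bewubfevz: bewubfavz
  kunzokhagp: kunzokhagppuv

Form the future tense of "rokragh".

rokraghhuv

rapofz and bewubfevz both end in -z yet inflect differently (rapofzzuv, bewubfavz), so the final letter is not what conditions the rule; the second-to-last letter is.
"rokragh" has second-to-last letter 'g'. The stems whose second-to-last letter is 'g' (kunzokhagp → kunzokhagppuv, sewiwogf → sewiwogffuv) double the final consonant and add -uv.
The other patterns: stems whose second-to-last letter is 'v' change the last vowel to 'a'; stems whose second-to-last letter is 'd' or 'k' add -en.
So rokragh → rokraghhuv.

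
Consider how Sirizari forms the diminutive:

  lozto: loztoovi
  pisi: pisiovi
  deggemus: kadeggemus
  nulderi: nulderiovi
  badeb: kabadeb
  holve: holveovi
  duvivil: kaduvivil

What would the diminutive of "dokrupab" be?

kadokrupab

"dokrupab" ends in a consonant. The stems ending in a consonant (badeb → kabadeb, deggemus → kadeggemus, duvivil → kaduvivil) add the prefix ka-.
So dokrupab → kadokrupab.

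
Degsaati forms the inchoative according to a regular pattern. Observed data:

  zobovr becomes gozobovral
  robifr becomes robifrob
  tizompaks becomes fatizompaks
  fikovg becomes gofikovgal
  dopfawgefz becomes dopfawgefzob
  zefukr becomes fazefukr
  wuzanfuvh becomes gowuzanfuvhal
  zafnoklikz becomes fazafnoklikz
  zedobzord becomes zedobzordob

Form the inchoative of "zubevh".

zobovr and zefukr both end in -r yet inflect differently (gozobovral, fazefukr), so the final letter is not what conditions the rule; the second-to-last letter is.
"zubevh" has second-to-last letter 'v'. The stems whose second-to-last letter is 'v' (wuzanfuvh → gowuzanfuvhal, zobovr → gozobovral, fikovg → gofikovgal) add go- … -al around the stem.
The other patterns: stems whose second-to-last letter is 'k' add the prefix fa-; stems whose second-to-last letter is 'f' or 'r' add -ob.
So zubevh → gozubevhal.

gozubevhal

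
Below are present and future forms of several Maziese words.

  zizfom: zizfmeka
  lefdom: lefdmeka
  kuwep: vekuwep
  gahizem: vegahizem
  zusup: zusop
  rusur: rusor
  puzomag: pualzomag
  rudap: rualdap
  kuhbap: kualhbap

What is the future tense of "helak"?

heallak

zizfom and gahizem both end in -m yet inflect differently (zizfmeka, vegahizem), so the final letter is not what conditions the rule; the last vowel is.
"helak" has last vowel 'a'. The stems whose last vowel is 'a' (puzomag → pualzomag, rudap → rualdap, kuhbap → kualhbap) insert -al- after the first vowel.
The other patterns: stems whose last vowel is 'o' delete the last vowel and add -eka; stems whose last vowel is 'e' add the prefix ve-; stems whose last vowel is 'u' change the last vowel to 'o'.
So helak → heallak.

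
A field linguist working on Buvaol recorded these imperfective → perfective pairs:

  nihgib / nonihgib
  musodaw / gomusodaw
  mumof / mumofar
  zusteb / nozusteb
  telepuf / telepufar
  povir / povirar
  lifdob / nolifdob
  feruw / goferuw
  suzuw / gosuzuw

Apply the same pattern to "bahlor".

feruw and telepuf both have last vowel 'u' yet inflect differently (goferuw, telepufar), so the last vowel is not what conditions the rule; the final letter is.
"bahlor" ends in -r. The one such stem in the data (povir → povirar) adds -ar, so the same rule applies.
The other patterns: stems ending in -w add the prefix go-; stems ending in -b add the prefix no-.
So bahlor → bahlorar.

bahlorar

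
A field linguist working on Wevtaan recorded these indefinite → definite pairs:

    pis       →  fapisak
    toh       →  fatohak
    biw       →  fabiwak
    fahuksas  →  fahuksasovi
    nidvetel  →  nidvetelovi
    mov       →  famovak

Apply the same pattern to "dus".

fadusak

"dus" has 1 vowel. The stems with 1 vowel (biw → fabiwak, mov → famovak, toh → fatohak) add fa- … -ak around the stem.
The other pattern: stems with 3 vowels add -ovi.
So dus → fadusak.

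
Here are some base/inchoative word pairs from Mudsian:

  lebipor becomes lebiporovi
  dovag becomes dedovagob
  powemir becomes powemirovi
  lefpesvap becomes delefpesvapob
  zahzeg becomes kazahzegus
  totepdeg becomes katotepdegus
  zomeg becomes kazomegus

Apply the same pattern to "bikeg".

dovag and totepdeg both end in -g yet inflect differently (dedovagob, katotepdegus), so the final letter is not what conditions the rule; the last vowel is.
"bikeg" has last vowel 'e'. The stems whose last vowel is 'e' (totepdeg → katotepdegus, zomeg → kazomegus, zahzeg → kazahzegus) add ka- … -us around the stem.
So bikeg → kabikegus.

kabikegus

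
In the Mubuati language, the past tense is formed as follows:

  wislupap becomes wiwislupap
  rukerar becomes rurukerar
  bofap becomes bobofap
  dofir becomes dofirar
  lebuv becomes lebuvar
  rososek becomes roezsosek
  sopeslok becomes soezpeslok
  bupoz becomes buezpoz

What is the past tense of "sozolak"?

sosozolak

"sozolak" has last vowel 'a'. The stems whose last vowel is 'a' (wislupap → wiwislupap, rukerar → rurukerar, bofap → bobofap) repeat the first consonant+vowel as a prefix.
So sozolak → sosozolak.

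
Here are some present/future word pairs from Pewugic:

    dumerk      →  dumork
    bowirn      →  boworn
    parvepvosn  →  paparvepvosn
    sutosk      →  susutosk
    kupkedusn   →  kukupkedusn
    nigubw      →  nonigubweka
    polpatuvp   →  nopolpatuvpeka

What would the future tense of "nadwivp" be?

bowirn and parvepvosn both end in -n yet inflect differently (boworn, paparvepvosn), so the final letter is not what conditions the rule; the second-to-last letter is.
"nadwivp" has second-to-last letter 'v'. The one such stem in the data (polpatuvp → nopolpatuvpeka) adds no- … -eka around the stem, so the same rule applies.
So nadwivp → nonadwivpeka.

nonadwivpeka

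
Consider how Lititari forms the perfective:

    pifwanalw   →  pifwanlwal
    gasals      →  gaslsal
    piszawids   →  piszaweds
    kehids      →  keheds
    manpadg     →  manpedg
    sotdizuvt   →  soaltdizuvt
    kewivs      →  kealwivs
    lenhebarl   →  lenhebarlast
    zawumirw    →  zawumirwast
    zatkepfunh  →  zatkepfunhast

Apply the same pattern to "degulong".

degulongast

gasals and piszawids both end in -s yet inflect differently (gaslsal, piszaweds), so the final letter is not what conditions the rule; the second-to-last letter is.
"degulong" has second-to-last letter 'n'. The one such stem in the data (zatkepfunh → zatkepfunhast) adds -ast, so the same rule applies.
So degulong → degulongast.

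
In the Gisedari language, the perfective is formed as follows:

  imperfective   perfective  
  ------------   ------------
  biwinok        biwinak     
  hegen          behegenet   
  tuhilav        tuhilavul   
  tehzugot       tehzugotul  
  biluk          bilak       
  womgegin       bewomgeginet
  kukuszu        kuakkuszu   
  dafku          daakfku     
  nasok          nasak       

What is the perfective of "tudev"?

tudevul

kukuszu and biluk both have last vowel 'u' yet inflect differently (kuakkuszu, bilak), so the last vowel is not what conditions the rule; the final letter is.
"tudev" ends in -v. The one such stem in the data (tuhilav → tuhilavul) adds -ul, so the same rule applies.
So tudev → tudevul.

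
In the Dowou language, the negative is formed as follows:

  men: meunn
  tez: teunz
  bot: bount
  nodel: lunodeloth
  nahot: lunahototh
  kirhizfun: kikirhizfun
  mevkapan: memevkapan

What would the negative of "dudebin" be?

dududebin

bot and nahot both end in -t yet inflect differently (bount, lunahototh), so the final letter is not what conditions the rule; the number of vowels is.
"dudebin" has 3 vowels. The stems with 3 vowels (kirhizfun → kikirhizfun, mevkapan → memevkapan) repeat the first consonant+vowel as a prefix.
So dudebin → dududebin.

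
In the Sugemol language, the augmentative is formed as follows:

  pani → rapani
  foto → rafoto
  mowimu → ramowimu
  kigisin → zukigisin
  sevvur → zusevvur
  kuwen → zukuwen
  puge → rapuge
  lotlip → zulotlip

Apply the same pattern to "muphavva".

"muphavva" ends in a vowel. The stems ending in a vowel (pani → rapani, mowimu → ramowimu, foto → rafoto) add the prefix ra-.
So muphavva → ramuphavva.

ramuphavva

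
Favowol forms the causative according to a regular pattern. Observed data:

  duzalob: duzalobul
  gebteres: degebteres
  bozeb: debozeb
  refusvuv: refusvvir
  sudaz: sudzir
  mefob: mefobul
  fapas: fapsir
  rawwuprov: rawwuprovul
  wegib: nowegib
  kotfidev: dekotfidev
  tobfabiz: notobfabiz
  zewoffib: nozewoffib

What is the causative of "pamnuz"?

pamnzir

gebteres and fapas both end in -s yet inflect differently (degebteres, fapsir), so the final letter is not what conditions the rule; the last vowel is.
"pamnuz" has last vowel 'u'. The one such stem in the data (refusvuv → refusvvir) deletes the last vowel and adds -ir (as do sudaz, fapas), so the same rule applies.
The other patterns: stems whose last vowel is 'e' add the prefix de-; stems whose last vowel is 'o' add -ul; stems whose last vowel is 'i' add the prefix no-.
So pamnuz → pamnzir.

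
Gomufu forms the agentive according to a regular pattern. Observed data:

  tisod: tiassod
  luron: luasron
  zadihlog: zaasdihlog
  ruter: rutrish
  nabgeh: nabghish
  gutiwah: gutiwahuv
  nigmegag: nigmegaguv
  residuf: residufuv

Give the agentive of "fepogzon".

"fepogzon" has last vowel 'o'. The stems whose last vowel is 'o' (tisod → tiassod, luron → luasron, zadihlog → zaasdihlog) insert -as- after the first vowel.
The other patterns: stems whose last vowel is 'e' delete the last vowel and add -ish; stems whose last vowel is 'a' or 'u' add -uv.
So fepogzon → feaspogzon.

feaspogzon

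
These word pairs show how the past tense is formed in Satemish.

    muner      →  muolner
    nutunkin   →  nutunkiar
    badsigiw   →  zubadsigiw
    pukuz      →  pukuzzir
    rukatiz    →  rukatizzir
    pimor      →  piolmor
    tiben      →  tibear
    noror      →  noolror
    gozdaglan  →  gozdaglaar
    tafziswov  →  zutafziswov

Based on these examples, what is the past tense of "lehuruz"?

rukatiz and nutunkin both have last vowel 'i' yet inflect differently (rukatizzir, nutunkiar), so the last vowel is not what conditions the rule; the final letter is.
"lehuruz" ends in -z. The stems ending in -z (pukuz → pukuzzir, rukatiz → rukatizzir) double the final consonant and add -ir.
So lehuruz → lehuruzzir.

lehuruzzir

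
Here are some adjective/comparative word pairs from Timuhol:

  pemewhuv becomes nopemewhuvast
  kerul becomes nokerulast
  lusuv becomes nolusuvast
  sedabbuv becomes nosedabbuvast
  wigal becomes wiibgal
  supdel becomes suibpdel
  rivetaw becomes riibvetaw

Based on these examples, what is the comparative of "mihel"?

kerul and wigal both end in -l yet inflect differently (nokerulast, wiibgal), so the final letter is not what conditions the rule; the last vowel is.
"mihel" has last vowel 'e'. The one such stem in the data (supdel → suibpdel) inserts -ib- after the first vowel (as do wigal, rivetaw), so the same rule applies.
The other pattern: stems whose last vowel is 'u' add no- … -ast around the stem.
So mihel → miibhel.

miibhel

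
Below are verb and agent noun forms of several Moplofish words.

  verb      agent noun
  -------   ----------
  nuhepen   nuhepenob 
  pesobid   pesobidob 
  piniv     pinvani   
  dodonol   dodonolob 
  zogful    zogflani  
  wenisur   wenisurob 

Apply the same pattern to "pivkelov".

dodonol and zogful both end in -l yet inflect differently (dodonolob, zogflani), so the final letter is not what conditions the rule; the number of vowels is.
"pivkelov" has 3 vowels. The stems with 3 vowels (pesobid → pesobidob, nuhepen → nuhepenob, dodonol → dodonolob) add -ob.
The other pattern: stems with 2 vowels delete the last vowel and add -ani.
So pivkelov → pivkelovob.

pivkelovob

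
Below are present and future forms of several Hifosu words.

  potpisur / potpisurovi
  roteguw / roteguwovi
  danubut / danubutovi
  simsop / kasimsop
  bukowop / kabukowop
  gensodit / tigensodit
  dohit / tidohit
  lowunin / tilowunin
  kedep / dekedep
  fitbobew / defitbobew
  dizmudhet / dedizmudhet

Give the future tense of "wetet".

"wetet" has last vowel 'e'. The stems whose last vowel is 'e' (kedep → dekedep, fitbobew → defitbobew, dizmudhet → dedizmudhet) add the prefix de-.
The other patterns: stems whose last vowel is 'u' add -ovi; stems whose last vowel is 'o' add the prefix ka-; stems whose last vowel is 'i' add the prefix ti-.
So wetet → dewetet.

dewetet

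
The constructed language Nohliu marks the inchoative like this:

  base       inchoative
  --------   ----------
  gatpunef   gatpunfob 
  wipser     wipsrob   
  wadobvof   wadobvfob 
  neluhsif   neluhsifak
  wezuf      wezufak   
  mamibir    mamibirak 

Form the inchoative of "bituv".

gatpunef and neluhsif both end in -f yet inflect differently (gatpunfob, neluhsifak), so the final letter is not what conditions the rule; the last vowel is.
"bituv" has last vowel 'u'. The one such stem in the data (wezuf → wezufak) adds -ak, so the same rule applies.
So bituv → bituvak.

bituvak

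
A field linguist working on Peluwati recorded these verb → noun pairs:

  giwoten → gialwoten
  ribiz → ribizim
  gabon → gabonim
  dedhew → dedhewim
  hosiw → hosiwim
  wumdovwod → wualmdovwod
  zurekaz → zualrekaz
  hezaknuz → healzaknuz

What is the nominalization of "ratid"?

ribiz and hezaknuz both end in -z yet inflect differently (ribizim, healzaknuz), so the final letter is not what conditions the rule; the number of vowels is.
"ratid" has 2 vowels. The stems with 2 vowels (gabon → gabonim, dedhew → dedhewim, ribiz → ribizim) add -im.
The other pattern: stems with 3 vowels insert -al- after the first vowel.
So ratid → ratidim.

ratidim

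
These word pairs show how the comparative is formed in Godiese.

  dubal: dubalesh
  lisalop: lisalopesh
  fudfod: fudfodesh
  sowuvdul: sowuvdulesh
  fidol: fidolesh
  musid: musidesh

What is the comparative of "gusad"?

gusadesh

Every pair shown (dubal → dubalesh, lisalop → lisalopesh, fudfod → fudfodesh, …) follows the same rule: add -esh.
So gusad → gusadesh.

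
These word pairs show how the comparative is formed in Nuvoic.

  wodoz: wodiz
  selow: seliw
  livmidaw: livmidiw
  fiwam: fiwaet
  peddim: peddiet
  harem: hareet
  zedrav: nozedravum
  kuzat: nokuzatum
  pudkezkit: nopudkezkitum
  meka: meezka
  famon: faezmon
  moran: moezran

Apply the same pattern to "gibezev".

nogibezevum

livmidaw and fiwam both have last vowel 'a' yet inflect differently (livmidiw, fiwaet), so the last vowel is not what conditions the rule; the final letter is.
"gibezev" ends in -v. The one such stem in the data (zedrav → nozedravum) adds no- … -um around the stem, so the same rule applies.
So gibezev → nogibezevum.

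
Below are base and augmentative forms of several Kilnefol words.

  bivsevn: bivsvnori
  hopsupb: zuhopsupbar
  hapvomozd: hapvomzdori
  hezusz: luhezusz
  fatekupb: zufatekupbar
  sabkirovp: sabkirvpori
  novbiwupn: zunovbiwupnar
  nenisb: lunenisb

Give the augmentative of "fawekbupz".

"fawekbupz" has second-to-last letter 'p'. The stems whose second-to-last letter is 'p' (hopsupb → zuhopsupbar, novbiwupn → zunovbiwupnar, fatekupb → zufatekupbar) add zu- … -ar around the stem.
So fawekbupz → zufawekbupzar.

zufawekbupzar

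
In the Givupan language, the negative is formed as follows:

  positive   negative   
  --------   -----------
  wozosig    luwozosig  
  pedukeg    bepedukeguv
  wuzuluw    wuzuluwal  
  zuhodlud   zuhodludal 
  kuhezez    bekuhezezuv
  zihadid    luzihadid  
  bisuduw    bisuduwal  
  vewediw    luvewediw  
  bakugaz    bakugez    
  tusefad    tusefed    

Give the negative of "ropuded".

beropudeduv

zihadid and tusefad both end in -d yet inflect differently (luzihadid, tusefed), so the final letter is not what conditions the rule; the last vowel is.
"ropuded" has last vowel 'e'. The stems whose last vowel is 'e' (kuhezez → bekuhezezuv, pedukeg → bepedukeguv) add be- … -uv around the stem.
The other patterns: stems whose last vowel is 'i' add the prefix lu-; stems whose last vowel is 'a' change the last vowel to 'e'; stems whose last vowel is 'u' add -al.
So ropuded → beropudeduv.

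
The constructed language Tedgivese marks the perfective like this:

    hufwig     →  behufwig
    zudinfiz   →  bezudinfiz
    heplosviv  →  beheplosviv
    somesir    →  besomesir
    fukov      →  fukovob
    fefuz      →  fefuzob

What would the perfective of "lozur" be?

lozurob

heplosviv and fukov both end in -v yet inflect differently (beheplosviv, fukovob), so the final letter is not what conditions the rule; the last vowel is.
"lozur" has last vowel 'u'. The one such stem in the data (fefuz → fefuzob) adds -ob, so the same rule applies.
So lozur → lozurob.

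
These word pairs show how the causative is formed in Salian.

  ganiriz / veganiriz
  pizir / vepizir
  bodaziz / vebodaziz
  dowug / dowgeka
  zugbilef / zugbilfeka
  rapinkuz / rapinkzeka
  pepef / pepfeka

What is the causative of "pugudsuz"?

"pugudsuz" has last vowel 'u'. The stems whose last vowel is 'u' (dowug → dowgeka, rapinkuz → rapinkzeka) delete the last vowel and add -eka.
The other pattern: stems whose last vowel is 'i' add the prefix ve-.
So pugudsuz → pugudszeka.

pugudszeka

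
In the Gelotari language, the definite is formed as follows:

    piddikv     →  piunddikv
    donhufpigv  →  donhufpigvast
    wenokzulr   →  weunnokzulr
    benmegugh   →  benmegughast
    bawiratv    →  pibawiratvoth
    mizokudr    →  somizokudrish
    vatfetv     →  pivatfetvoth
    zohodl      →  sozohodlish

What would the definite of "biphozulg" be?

donhufpigv and bawiratv both end in -v yet inflect differently (donhufpigvast, pibawiratvoth), so the final letter is not what conditions the rule; the second-to-last letter is.
"biphozulg" has second-to-last letter 'l'. The one such stem in the data (wenokzulr → weunnokzulr) inserts -un- after the first vowel (as does piddikv), so the same rule applies.
The other patterns: stems whose second-to-last letter is 'g' add -ast; stems whose second-to-last letter is 't' add pi- … -oth around the stem; stems whose second-to-last letter is 'd' add so- … -ish around the stem.
So biphozulg → biunphozulg.

biunphozulg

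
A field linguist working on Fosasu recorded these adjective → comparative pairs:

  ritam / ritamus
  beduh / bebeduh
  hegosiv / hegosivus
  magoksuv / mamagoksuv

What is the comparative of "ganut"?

"ganut" has last vowel 'u'. The stems whose last vowel is 'u' (beduh → bebeduh, magoksuv → mamagoksuv) repeat the first consonant+vowel as a prefix.
So ganut → gaganut.

gaganut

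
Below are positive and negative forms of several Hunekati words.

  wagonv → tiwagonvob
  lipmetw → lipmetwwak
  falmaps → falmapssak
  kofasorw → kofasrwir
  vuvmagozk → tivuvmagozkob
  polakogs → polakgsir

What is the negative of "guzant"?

falmaps and polakogs both end in -s yet inflect differently (falmapssak, polakgsir), so the final letter is not what conditions the rule; the second-to-last letter is.
"guzant" has second-to-last letter 'n'. The one such stem in the data (wagonv → tiwagonvob) adds ti- … -ob around the stem, so the same rule applies.
The other patterns: stems whose second-to-last letter is 'p' or 't' double the final consonant and add -ak; stems whose second-to-last letter is 'g' or 'r' delete the last vowel and add -ir.
So guzant → tiguzantob.

tiguzantob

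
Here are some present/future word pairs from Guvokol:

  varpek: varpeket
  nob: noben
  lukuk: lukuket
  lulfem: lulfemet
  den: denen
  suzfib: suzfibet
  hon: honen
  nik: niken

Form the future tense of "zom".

zomen

nik and varpek both end in -k yet inflect differently (niken, varpeket), so the final letter is not what conditions the rule; the number of vowels is.
"zom" has 1 vowel. The stems with 1 vowel (nik → niken, den → denen, nob → noben) add -en.
The other pattern: stems with 2 vowels add -et.
So zom → zomen.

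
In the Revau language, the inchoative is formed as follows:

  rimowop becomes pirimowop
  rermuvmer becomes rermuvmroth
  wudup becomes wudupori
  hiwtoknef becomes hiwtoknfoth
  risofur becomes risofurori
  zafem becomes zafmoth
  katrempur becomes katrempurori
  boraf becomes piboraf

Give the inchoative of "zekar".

rermuvmer and risofur both end in -r yet inflect differently (rermuvmroth, risofurori), so the final letter is not what conditions the rule; the last vowel is.
"zekar" has last vowel 'a'. The one such stem in the data (boraf → piboraf) adds the prefix pi-, so the same rule applies.
The other patterns: stems whose last vowel is 'e' delete the last vowel and add -oth; stems whose last vowel is 'u' add -ori.
So zekar → pizekar.

pizekar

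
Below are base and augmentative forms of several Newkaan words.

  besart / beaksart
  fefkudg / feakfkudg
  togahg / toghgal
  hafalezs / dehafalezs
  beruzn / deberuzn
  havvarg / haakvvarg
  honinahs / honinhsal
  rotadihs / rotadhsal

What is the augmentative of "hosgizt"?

hafalezs and rotadihs both end in -s yet inflect differently (dehafalezs, rotadhsal), so the final letter is not what conditions the rule; the second-to-last letter is.
"hosgizt" has second-to-last letter 'z'. The stems whose second-to-last letter is 'z' (hafalezs → dehafalezs, beruzn → deberuzn) add the prefix de-.
The other patterns: stems whose second-to-last letter is 'h' delete the last vowel and add -al; stems whose second-to-last letter is 'd' or 'r' insert -ak- after the first vowel.
So hosgizt → dehosgizt.

dehosgizt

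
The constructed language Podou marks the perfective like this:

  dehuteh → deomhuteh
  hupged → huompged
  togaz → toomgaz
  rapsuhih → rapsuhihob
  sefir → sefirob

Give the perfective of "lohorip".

lohoripob

rapsuhih and dehuteh both end in -h yet inflect differently (rapsuhihob, deomhuteh), so the final letter is not what conditions the rule; the last vowel is.
"lohorip" has last vowel 'i'. The stems whose last vowel is 'i' (rapsuhih → rapsuhihob, sefir → sefirob) add -ob.
The other pattern: stems whose last vowel is 'a' or 'e' insert -om- after the first vowel.
So lohorip → lohoripob.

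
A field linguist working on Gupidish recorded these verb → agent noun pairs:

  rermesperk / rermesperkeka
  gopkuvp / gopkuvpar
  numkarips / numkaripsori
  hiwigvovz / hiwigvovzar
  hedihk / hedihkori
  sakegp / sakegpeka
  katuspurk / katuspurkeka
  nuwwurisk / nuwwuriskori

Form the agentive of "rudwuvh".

"rudwuvh" has second-to-last letter 'v'. The stems whose second-to-last letter is 'v' (hiwigvovz → hiwigvovzar, gopkuvp → gopkuvpar) add -ar.
So rudwuvh → rudwuvhar.

rudwuvhar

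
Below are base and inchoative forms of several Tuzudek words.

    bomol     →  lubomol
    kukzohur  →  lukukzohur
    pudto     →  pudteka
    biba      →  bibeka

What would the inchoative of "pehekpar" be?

lupehekpar

"pehekpar" ends in a consonant. The stems ending in a consonant (bomol → lubomol, kukzohur → lukukzohur) add the prefix lu-.
So pehekpar → lupehekpar.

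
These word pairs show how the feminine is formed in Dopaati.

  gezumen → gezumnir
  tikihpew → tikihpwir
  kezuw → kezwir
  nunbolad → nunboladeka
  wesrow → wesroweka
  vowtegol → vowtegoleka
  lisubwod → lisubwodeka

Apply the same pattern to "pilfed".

pilfdir

tikihpew and wesrow both end in -w yet inflect differently (tikihpwir, wesroweka), so the final letter is not what conditions the rule; the last vowel is.
"pilfed" has last vowel 'e'. The stems whose last vowel is 'e' (tikihpew → tikihpwir, gezumen → gezumnir) delete the last vowel and add -ir.
So pilfed → pilfdir.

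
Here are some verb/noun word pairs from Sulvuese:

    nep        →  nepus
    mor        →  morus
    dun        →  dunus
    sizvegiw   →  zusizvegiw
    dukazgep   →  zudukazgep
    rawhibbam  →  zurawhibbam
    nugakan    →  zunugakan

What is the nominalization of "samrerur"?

zusamrerur

nep and dukazgep both end in -p yet inflect differently (nepus, zudukazgep), so the final letter is not what conditions the rule; the number of vowels is.
"samrerur" has 3 vowels. The stems with 3 vowels (sizvegiw → zusizvegiw, dukazgep → zudukazgep, rawhibbam → zurawhibbam) add the prefix zu-.
So samrerur → zusamrerur.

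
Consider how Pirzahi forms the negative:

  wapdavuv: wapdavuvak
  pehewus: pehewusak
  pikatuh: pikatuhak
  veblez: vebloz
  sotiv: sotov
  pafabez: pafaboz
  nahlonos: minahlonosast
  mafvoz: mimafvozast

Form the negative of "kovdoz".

wapdavuv and sotiv both end in -v yet inflect differently (wapdavuvak, sotov), so the final letter is not what conditions the rule; the last vowel is.
"kovdoz" has last vowel 'o'. The stems whose last vowel is 'o' (nahlonos → minahlonosast, mafvoz → mimafvozast) add mi- … -ast around the stem.
So kovdoz → mikovdozast.

mikovdozast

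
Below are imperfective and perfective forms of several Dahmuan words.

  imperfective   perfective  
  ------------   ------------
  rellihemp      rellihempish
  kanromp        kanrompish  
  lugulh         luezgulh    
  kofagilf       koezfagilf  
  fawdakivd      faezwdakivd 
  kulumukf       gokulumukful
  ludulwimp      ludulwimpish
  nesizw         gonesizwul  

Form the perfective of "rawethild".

raezwethild

kulumukf and kofagilf both end in -f yet inflect differently (gokulumukful, koezfagilf), so the final letter is not what conditions the rule; the second-to-last letter is.
"rawethild" has second-to-last letter 'l'. The stems whose second-to-last letter is 'l' (lugulh → luezgulh, kofagilf → koezfagilf) insert -ez- after the first vowel.
The other patterns: stems whose second-to-last letter is 'm' add -ish; stems whose second-to-last letter is 'k' or 'z' add go- … -ul around the stem.
So rawethild → raezwethild.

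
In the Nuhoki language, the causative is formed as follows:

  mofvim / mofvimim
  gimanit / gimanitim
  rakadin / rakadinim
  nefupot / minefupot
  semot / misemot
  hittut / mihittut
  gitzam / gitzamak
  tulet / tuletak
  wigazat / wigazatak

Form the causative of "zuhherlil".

gimanit and nefupot both end in -t yet inflect differently (gimanitim, minefupot), so the final letter is not what conditions the rule; the last vowel is.
"zuhherlil" has last vowel 'i'. The stems whose last vowel is 'i' (mofvim → mofvimim, gimanit → gimanitim, rakadin → rakadinim) add -im.
So zuhherlil → zuhherlilim.

zuhherlilim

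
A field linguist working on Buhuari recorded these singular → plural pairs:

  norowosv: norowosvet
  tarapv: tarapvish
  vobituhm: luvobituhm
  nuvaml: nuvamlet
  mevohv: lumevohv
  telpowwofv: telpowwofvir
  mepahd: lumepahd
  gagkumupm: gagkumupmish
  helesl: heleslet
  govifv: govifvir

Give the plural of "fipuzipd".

tarapv and govifv both end in -v yet inflect differently (tarapvish, govifvir), so the final letter is not what conditions the rule; the second-to-last letter is.
"fipuzipd" has second-to-last letter 'p'. The stems whose second-to-last letter is 'p' (tarapv → tarapvish, gagkumupm → gagkumupmish) add -ish.
The other patterns: stems whose second-to-last letter is 'f' add -ir; stems whose second-to-last letter is 'h' add the prefix lu-; stems whose second-to-last letter is 'm' or 's' add -et.
So fipuzipd → fipuzipdish.

fipuzipdish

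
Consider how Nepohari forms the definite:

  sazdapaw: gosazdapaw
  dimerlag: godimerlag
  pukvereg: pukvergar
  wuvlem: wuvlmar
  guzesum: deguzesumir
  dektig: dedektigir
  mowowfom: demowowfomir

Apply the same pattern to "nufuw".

denufuwir

dimerlag and pukvereg both end in -g yet inflect differently (godimerlag, pukvergar), so the final letter is not what conditions the rule; the last vowel is.
"nufuw" has last vowel 'u'. The one such stem in the data (guzesum → deguzesumir) adds de- … -ir around the stem, so the same rule applies.
The other patterns: stems whose last vowel is 'a' add the prefix go-; stems whose last vowel is 'e' delete the last vowel and add -ar.
So nufuw → denufuwir.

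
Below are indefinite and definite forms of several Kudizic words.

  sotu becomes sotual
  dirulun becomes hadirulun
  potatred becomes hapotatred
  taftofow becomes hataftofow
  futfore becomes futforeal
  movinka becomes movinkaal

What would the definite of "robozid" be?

harobozid

"robozid" ends in a consonant. The stems ending in a consonant (dirulun → hadirulun, potatred → hapotatred, taftofow → hataftofow) add the prefix ha-.
So robozid → harobozid.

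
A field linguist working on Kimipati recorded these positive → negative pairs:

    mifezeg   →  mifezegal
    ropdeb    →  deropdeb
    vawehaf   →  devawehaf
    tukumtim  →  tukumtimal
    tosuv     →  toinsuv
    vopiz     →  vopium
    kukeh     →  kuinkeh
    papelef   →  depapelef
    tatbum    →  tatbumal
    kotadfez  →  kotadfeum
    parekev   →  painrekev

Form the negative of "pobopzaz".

"pobopzaz" ends in -z. The stems ending in -z (vopiz → vopium, kotadfez → kotadfeum) drop the final letter and add -um.
So pobopzaz → pobopzaum.

pobopzaum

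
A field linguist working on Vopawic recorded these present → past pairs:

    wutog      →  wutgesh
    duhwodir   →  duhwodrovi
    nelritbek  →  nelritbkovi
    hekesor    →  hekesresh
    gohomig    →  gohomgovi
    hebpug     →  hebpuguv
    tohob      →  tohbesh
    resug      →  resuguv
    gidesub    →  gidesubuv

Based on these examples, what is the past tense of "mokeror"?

mokerresh

resug and wutog both end in -g yet inflect differently (resuguv, wutgesh), so the final letter is not what conditions the rule; the last vowel is.
"mokeror" has last vowel 'o'. The stems whose last vowel is 'o' (wutog → wutgesh, tohob → tohbesh, hekesor → hekesresh) delete the last vowel and add -esh.
The other patterns: stems whose last vowel is 'u' add -uv; stems whose last vowel is 'e' or 'i' delete the last vowel and add -ovi.
So mokeror → mokerresh.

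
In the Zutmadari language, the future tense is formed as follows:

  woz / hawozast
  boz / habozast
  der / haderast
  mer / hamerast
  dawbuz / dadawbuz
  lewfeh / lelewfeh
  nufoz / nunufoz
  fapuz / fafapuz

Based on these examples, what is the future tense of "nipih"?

"nipih" has 2 vowels. The stems with 2 vowels (dawbuz → dadawbuz, lewfeh → lelewfeh, nufoz → nunufoz) repeat the first consonant+vowel as a prefix.
The other pattern: stems with 1 vowel add ha- … -ast around the stem.
So nipih → ninipih.

ninipih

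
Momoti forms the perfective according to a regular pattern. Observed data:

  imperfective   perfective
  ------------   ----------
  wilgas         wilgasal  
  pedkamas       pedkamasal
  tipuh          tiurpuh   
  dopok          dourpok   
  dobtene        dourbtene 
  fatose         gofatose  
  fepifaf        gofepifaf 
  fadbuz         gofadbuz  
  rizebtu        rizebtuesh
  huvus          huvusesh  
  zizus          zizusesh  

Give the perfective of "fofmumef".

dobtene and fatose both end in -e yet inflect differently (dourbtene, gofatose), so the final letter is not what conditions the rule; the first letter is.
"fofmumef" begins with f-. The stems beginning with f- (fatose → gofatose, fepifaf → gofepifaf, fadbuz → gofadbuz) add the prefix go-.
So fofmumef → gofofmumef.

gofofmumef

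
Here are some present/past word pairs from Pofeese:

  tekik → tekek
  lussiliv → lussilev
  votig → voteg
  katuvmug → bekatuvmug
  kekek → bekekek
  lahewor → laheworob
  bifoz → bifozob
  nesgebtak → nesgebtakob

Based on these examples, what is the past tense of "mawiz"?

mawez

votig and katuvmug both end in -g yet inflect differently (voteg, bekatuvmug), so the final letter is not what conditions the rule; the last vowel is.
"mawiz" has last vowel 'i'. The stems whose last vowel is 'i' (tekik → tekek, lussiliv → lussilev, votig → voteg) change the last vowel to 'e'.
So mawiz → mawez.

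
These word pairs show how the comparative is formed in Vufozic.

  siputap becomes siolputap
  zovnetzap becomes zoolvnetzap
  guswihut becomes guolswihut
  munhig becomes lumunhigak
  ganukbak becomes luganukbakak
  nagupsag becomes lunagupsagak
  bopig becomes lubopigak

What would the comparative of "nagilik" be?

lunagilikak

"nagilik" ends in -k. The one such stem in the data (ganukbak → luganukbakak) adds lu- … -ak around the stem, so the same rule applies.
The other pattern: stems ending in -p or -t insert -ol- after the first vowel.
So nagilik → lunagilikak.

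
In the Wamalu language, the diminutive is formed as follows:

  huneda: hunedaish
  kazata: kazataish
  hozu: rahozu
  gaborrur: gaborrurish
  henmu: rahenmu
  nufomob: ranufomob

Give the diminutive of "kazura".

gaborrur and henmu both have last vowel 'u' yet inflect differently (gaborrurish, rahenmu), so the last vowel is not what conditions the rule; the final letter is.
"kazura" ends in -a. The stems ending in -a (kazata → kazataish, huneda → hunedaish) add -ish.
The other pattern: stems ending in -b or -u add the prefix ra-.
So kazura → kazuraish.

kazuraish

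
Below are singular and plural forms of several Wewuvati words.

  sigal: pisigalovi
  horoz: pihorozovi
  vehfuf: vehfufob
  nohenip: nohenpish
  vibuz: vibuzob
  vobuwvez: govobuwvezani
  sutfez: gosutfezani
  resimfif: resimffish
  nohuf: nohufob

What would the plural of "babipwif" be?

babipwfish

vibuz and sutfez both end in -z yet inflect differently (vibuzob, gosutfezani), so the final letter is not what conditions the rule; the last vowel is.
"babipwif" has last vowel 'i'. The stems whose last vowel is 'i' (nohenip → nohenpish, resimfif → resimffish) delete the last vowel and add -ish.
The other patterns: stems whose last vowel is 'u' add -ob; stems whose last vowel is 'e' add go- … -ani around the stem; stems whose last vowel is 'a' or 'o' add pi- … -ovi around the stem.
So babipwif → babipwfish.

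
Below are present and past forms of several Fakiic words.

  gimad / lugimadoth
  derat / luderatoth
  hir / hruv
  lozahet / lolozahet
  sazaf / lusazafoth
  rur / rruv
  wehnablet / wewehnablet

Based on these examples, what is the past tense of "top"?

derat and lozahet both end in -t yet inflect differently (luderatoth, lolozahet), so the final letter is not what conditions the rule; the number of vowels is.
"top" has 1 vowel. The stems with 1 vowel (hir → hruv, rur → rruv) delete the last vowel and add -uv.
The other patterns: stems with 2 vowels add lu- … -oth around the stem; stems with 3 vowels repeat the first consonant+vowel as a prefix.
So top → tpuv.

tpuv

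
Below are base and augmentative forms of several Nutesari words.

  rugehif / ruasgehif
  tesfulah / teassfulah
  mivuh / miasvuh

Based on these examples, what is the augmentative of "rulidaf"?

ruaslidaf

Every pair shown (rugehif → ruasgehif, tesfulah → teassfulah, mivuh → miasvuh) follows the same rule: insert -as- after the first vowel.
So rulidaf → ruaslidaf.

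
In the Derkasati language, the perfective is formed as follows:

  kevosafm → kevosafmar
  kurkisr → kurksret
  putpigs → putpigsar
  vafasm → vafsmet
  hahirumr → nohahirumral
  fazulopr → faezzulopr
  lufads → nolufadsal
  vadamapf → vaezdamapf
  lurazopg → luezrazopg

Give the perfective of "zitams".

fazulopr and kurkisr both end in -r yet inflect differently (faezzulopr, kurksret), so the final letter is not what conditions the rule; the second-to-last letter is.
"zitams" has second-to-last letter 'm'. The one such stem in the data (hahirumr → nohahirumral) adds no- … -al around the stem, so the same rule applies.
The other patterns: stems whose second-to-last letter is 'f' or 'g' add -ar; stems whose second-to-last letter is 'p' insert -ez- after the first vowel; stems whose second-to-last letter is 's' delete the last vowel and add -et.
So zitams → nozitamsal.

nozitamsal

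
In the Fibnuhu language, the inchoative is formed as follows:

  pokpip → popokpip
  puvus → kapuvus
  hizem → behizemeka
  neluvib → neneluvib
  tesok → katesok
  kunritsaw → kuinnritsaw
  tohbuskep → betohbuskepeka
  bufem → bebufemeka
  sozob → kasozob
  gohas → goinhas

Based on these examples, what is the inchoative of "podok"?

pokpip and tohbuskep both end in -p yet inflect differently (popokpip, betohbuskepeka), so the final letter is not what conditions the rule; the last vowel is.
"podok" has last vowel 'o'. The stems whose last vowel is 'o' (tesok → katesok, sozob → kasozob) add the prefix ka-.
So podok → kapodok.

kapodok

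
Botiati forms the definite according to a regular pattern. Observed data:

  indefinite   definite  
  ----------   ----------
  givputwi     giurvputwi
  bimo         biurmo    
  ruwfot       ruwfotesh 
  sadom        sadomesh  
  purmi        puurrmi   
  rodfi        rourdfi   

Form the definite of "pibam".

sadom and bimo both have last vowel 'o' yet inflect differently (sadomesh, biurmo), so the last vowel is not what conditions the rule; whether the stem ends in a vowel or a consonant is.
"pibam" ends in a consonant. The stems ending in a consonant (sadom → sadomesh, ruwfot → ruwfotesh) add -esh.
So pibam → pibamesh.

pibamesh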